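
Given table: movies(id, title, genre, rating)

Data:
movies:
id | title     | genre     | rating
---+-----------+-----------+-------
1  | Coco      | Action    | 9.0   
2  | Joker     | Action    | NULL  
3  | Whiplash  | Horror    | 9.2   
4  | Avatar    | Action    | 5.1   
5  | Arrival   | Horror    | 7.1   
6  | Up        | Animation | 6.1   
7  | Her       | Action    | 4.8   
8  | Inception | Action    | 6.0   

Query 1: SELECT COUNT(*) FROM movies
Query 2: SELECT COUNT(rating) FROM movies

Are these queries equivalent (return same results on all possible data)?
No, not equivalent

Query 1 returns: [(8,)]
Query 2 returns: [(7,)]

Reason: COUNT(*) includes NULLs, COUNT(column) excludes them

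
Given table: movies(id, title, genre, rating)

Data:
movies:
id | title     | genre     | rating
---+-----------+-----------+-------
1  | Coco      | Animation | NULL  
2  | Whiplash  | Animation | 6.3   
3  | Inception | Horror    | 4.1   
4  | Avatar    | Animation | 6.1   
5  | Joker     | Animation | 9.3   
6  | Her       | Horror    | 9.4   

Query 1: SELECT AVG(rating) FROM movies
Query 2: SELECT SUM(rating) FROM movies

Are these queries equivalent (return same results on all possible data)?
No, not equivalent

Query 1 returns: [(7.040000000000001,)]
Query 2 returns: [(35.2,)]

Reason: AVG vs SUM give different aggregate values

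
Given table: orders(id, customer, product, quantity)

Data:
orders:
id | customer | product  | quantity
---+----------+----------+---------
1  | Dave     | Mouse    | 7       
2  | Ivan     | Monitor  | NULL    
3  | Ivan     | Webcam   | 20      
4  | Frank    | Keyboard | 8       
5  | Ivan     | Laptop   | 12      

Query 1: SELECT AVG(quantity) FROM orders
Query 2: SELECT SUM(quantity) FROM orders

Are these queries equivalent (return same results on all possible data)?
No, not equivalent

Query 1 returns: [(11.75,)]
Query 2 returns: [(47,)]

Reason: AVG vs SUM give different aggregate values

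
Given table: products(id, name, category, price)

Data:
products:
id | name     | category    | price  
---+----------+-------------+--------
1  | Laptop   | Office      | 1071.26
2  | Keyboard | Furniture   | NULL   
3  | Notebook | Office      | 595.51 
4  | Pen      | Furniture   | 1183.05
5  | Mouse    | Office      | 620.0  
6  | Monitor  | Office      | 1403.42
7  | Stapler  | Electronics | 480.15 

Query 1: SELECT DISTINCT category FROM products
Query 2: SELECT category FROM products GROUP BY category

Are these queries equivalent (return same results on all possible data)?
Yes, equivalent

Both queries return: [('Electronics',), ('Furniture',), ('Office',)]

Reason: Both get unique categorys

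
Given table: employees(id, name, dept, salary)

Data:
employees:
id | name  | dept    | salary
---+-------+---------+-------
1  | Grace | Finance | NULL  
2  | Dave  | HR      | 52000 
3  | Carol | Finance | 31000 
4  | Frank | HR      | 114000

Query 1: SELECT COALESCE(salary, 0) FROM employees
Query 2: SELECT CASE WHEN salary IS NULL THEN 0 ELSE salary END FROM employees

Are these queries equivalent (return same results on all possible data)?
Yes, equivalent

Both queries return: [(0,), (31000,), (52000,), (114000,)]

Reason: COALESCE vs CASE for NULL handling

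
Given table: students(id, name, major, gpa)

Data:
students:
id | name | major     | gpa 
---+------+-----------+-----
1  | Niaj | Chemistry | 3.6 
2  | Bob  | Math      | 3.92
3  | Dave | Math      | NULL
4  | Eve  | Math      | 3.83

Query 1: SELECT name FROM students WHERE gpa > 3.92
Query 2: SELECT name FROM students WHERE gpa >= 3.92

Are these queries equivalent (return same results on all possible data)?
No, not equivalent

Query 1 returns: []
Query 2 returns: [('Bob',)]

Reason: > vs >= gives different results when gpa = 3.92 exists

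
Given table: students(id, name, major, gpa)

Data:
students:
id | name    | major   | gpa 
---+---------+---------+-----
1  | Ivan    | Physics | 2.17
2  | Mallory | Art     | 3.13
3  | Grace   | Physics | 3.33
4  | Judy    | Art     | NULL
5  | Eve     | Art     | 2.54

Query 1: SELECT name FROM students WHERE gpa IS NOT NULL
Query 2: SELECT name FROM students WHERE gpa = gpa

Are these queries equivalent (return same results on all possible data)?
Yes, equivalent

Both queries return: [('Eve',), ('Grace',), ('Ivan',), ('Mallory',)]

Reason: IS NOT NULL vs self-equality (both exclude NULLs)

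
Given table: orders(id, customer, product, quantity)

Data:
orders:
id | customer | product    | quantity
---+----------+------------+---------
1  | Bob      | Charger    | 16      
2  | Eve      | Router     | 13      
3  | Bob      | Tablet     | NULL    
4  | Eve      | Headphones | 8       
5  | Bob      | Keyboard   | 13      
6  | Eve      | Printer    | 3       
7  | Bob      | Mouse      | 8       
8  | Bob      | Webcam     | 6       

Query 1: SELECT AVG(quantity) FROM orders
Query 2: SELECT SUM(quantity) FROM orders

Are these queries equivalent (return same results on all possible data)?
No, not equivalent

Query 1 returns: [(9.571428571428571,)]
Query 2 returns: [(67,)]

Reason: AVG vs SUM give different aggregate values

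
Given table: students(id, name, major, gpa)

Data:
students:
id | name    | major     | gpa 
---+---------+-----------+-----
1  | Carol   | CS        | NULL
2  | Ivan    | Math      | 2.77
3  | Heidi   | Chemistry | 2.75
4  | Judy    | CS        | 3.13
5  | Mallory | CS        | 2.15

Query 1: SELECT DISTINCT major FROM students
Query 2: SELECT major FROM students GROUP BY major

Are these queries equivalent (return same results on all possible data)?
Yes, equivalent

Both queries return: [('CS',), ('Chemistry',), ('Math',)]

Reason: Both get unique majors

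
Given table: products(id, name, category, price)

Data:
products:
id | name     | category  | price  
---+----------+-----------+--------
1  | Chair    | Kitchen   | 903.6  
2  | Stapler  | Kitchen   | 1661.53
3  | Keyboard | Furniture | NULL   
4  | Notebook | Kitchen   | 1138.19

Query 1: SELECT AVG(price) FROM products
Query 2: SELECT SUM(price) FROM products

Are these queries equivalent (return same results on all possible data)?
No, not equivalent

Query 1 returns: [(1234.44,)]
Query 2 returns: [(3703.32,)]

Reason: AVG vs SUM give different aggregate values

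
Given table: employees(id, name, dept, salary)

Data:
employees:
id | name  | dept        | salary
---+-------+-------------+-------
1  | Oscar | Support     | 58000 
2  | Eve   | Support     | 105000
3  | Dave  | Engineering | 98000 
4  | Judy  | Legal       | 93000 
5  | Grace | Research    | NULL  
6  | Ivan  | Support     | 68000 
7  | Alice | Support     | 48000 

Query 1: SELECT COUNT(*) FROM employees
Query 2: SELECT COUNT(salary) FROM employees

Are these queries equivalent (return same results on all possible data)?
No, not equivalent

Query 1 returns: [(7,)]
Query 2 returns: [(6,)]

Reason: COUNT(*) includes NULLs, COUNT(column) excludes them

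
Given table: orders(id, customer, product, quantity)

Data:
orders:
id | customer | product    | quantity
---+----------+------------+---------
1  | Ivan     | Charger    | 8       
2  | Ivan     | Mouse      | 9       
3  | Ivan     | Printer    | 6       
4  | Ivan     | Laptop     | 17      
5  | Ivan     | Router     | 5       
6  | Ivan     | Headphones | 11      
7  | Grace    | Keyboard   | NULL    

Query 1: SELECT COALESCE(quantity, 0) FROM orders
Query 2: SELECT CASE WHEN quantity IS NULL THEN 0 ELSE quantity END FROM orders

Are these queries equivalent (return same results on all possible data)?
Yes, equivalent

Both queries return: [(0,), (5,), (6,), (8,), (9,), (11,), (17,)]

Reason: COALESCE vs CASE for NULL handling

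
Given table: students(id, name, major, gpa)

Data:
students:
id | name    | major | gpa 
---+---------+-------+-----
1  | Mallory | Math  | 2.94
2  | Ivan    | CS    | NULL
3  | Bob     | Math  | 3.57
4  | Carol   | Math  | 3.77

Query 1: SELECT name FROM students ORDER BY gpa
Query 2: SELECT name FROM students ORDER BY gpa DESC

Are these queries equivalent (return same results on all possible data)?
No, not equivalent

Query 1 returns: [('Ivan',), ('Mallory',), ('Bob',), ('Carol',)]
Query 2 returns: [('Carol',), ('Bob',), ('Mallory',), ('Ivan',)]

Reason: ASC vs DESC gives opposite ordering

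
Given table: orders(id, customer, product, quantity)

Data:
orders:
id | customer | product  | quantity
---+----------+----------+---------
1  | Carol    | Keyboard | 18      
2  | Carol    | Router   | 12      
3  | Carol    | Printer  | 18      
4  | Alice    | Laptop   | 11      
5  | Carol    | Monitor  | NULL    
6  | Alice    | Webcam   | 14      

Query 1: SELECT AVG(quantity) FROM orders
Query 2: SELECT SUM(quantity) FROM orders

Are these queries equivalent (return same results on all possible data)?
No, not equivalent

Query 1 returns: [(14.6,)]
Query 2 returns: [(73,)]

Reason: AVG vs SUM give different aggregate values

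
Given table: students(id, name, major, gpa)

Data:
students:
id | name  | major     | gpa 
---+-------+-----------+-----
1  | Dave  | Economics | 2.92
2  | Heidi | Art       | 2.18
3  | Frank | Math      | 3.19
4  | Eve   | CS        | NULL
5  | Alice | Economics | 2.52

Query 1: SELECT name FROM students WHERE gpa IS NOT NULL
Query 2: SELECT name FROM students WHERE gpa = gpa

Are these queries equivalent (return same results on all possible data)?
Yes, equivalent

Both queries return: [('Alice',), ('Dave',), ('Frank',), ('Heidi',)]

Reason: IS NOT NULL vs self-equality (both exclude NULLs)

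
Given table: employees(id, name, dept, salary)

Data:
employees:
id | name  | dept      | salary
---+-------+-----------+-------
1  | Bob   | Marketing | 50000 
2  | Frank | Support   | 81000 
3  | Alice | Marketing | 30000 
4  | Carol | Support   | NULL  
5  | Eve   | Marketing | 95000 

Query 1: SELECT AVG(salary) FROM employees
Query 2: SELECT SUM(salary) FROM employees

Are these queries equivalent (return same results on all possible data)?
No, not equivalent

Query 1 returns: [(64000.0,)]
Query 2 returns: [(256000,)]

Reason: AVG vs SUM give different aggregate values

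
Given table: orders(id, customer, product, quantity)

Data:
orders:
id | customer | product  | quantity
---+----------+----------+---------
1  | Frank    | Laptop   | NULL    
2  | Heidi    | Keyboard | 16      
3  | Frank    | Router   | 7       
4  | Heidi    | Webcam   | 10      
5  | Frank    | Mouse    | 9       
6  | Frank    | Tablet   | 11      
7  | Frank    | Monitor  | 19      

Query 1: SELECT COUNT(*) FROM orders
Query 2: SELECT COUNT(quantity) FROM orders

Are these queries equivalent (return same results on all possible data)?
No, not equivalent

Query 1 returns: [(7,)]
Query 2 returns: [(6,)]

Reason: COUNT(*) includes NULLs, COUNT(column) excludes them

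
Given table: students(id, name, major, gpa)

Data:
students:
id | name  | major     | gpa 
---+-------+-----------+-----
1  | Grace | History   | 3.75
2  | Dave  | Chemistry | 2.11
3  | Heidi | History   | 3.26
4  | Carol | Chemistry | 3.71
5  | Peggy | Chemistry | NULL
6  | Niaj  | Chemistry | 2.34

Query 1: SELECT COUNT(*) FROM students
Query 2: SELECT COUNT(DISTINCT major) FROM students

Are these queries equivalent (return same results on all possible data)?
No, not equivalent

Query 1 returns: [(6,)]
Query 2 returns: [(2,)]

Reason: COUNT(*) counts rows, COUNT(DISTINCT major) counts unique majors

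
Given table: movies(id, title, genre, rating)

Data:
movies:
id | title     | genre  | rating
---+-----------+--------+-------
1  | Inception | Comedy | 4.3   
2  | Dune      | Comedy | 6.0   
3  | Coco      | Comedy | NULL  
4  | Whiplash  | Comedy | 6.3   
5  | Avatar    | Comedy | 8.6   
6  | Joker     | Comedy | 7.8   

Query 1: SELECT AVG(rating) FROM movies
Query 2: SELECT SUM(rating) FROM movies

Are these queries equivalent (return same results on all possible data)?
No, not equivalent

Query 1 returns: [(6.6,)]
Query 2 returns: [(33.0,)]

Reason: AVG vs SUM give different aggregate values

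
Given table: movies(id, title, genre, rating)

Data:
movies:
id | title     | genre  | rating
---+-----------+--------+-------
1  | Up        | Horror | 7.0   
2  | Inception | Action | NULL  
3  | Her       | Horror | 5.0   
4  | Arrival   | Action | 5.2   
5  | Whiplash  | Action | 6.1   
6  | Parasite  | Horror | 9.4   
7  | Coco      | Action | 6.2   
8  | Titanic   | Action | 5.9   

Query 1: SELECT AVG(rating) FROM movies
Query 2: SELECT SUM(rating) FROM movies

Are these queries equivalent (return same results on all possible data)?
No, not equivalent

Query 1 returns: [(6.3999999999999995,)]
Query 2 returns: [(44.8,)]

Reason: AVG vs SUM give different aggregate values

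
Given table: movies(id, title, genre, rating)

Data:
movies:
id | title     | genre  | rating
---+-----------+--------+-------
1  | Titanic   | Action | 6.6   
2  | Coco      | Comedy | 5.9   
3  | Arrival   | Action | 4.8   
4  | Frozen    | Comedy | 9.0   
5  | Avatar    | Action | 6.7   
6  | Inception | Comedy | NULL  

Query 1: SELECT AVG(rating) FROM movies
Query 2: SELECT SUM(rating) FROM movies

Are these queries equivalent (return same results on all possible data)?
No, not equivalent

Query 1 returns: [(6.6,)]
Query 2 returns: [(33.0,)]

Reason: AVG vs SUM give different aggregate values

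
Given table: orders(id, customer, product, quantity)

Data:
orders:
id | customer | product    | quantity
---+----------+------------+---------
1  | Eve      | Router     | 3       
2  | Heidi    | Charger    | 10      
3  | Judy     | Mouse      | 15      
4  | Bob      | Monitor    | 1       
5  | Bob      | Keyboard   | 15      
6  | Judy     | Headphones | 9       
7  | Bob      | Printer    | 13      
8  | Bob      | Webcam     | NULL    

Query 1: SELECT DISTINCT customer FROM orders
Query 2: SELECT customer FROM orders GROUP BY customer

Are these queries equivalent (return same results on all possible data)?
Yes, equivalent

Both queries return: [('Bob',), ('Eve',), ('Heidi',), ('Judy',)]

Reason: Both get unique customers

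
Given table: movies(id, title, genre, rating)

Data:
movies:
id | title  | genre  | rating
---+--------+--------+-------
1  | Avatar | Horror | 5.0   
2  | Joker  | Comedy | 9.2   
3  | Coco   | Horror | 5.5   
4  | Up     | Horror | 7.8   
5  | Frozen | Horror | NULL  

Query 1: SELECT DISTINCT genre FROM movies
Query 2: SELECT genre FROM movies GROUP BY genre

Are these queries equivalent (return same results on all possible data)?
Yes, equivalent

Both queries return: [('Comedy',), ('Horror',)]

Reason: Both get unique genres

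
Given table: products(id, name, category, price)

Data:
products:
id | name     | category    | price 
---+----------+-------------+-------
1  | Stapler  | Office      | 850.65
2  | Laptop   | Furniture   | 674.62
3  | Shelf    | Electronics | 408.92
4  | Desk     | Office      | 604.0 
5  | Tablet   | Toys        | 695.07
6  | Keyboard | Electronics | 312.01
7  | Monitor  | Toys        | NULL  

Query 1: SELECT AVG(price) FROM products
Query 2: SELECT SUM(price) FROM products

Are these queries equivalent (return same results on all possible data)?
No, not equivalent

Query 1 returns: [(590.8783333333333,)]
Query 2 returns: [(3545.27,)]

Reason: AVG vs SUM give different aggregate values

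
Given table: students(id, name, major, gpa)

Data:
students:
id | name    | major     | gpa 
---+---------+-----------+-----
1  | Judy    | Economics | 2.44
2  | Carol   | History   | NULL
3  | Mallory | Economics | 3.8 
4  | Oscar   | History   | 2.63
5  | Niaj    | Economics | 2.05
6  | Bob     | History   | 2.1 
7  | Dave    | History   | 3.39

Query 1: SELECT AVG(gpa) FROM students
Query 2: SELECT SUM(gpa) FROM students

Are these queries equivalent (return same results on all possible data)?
No, not equivalent

Query 1 returns: [(2.735,)]
Query 2 returns: [(16.41,)]

Reason: AVG vs SUM give different aggregate values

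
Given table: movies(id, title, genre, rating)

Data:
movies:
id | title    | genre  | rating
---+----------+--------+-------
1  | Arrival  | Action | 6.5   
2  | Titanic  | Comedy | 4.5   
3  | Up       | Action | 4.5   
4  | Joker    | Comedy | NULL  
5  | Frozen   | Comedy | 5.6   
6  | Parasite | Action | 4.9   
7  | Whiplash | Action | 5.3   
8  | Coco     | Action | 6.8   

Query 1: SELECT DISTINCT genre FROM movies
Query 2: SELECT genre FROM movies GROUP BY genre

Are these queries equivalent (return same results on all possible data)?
Yes, equivalent

Both queries return: [('Action',), ('Comedy',)]

Reason: Both get unique genres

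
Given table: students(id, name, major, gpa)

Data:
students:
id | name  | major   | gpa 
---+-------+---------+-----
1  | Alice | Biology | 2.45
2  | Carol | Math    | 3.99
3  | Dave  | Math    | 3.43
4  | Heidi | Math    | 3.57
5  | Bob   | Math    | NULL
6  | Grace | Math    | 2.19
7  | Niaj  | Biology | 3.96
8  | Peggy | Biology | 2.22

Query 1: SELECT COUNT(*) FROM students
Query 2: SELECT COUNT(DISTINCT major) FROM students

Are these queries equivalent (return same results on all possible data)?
No, not equivalent

Query 1 returns: [(8,)]
Query 2 returns: [(2,)]

Reason: COUNT(*) counts rows, COUNT(DISTINCT major) counts unique majors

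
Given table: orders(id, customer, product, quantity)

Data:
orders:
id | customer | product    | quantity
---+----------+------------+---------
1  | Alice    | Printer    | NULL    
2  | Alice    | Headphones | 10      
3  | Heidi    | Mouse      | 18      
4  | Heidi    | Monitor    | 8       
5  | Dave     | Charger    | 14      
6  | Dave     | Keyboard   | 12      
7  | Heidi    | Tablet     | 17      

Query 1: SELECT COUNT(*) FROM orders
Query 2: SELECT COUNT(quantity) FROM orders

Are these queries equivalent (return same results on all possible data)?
No, not equivalent

Query 1 returns: [(7,)]
Query 2 returns: [(6,)]

Reason: COUNT(*) includes NULLs, COUNT(column) excludes them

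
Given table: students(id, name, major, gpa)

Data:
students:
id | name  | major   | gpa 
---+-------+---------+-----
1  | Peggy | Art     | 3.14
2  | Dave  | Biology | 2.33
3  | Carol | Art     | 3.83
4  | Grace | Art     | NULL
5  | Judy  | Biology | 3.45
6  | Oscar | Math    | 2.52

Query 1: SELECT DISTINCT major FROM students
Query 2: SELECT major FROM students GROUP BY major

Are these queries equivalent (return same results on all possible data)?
Yes, equivalent

Both queries return: [('Art',), ('Biology',), ('Math',)]

Reason: Both get unique majors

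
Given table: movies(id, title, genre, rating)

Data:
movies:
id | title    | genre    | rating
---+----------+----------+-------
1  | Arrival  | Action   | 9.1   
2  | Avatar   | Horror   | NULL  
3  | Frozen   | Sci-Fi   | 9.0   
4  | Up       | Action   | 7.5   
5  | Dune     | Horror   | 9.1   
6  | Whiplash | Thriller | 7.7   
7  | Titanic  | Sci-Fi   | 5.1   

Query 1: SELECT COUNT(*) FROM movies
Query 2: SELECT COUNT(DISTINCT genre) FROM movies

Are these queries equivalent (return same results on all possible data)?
No, not equivalent

Query 1 returns: [(7,)]
Query 2 returns: [(4,)]

Reason: COUNT(*) counts rows, COUNT(DISTINCT genre) counts unique genres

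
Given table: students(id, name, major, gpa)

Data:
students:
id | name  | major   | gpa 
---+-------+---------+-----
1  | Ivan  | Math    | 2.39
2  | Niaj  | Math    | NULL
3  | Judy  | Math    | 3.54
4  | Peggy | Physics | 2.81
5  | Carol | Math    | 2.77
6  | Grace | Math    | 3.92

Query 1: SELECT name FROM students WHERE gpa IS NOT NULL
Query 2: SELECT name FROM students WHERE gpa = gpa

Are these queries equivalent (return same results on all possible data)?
Yes, equivalent

Both queries return: [('Carol',), ('Grace',), ('Ivan',), ('Judy',), ('Peggy',)]

Reason: IS NOT NULL vs self-equality (both exclude NULLs)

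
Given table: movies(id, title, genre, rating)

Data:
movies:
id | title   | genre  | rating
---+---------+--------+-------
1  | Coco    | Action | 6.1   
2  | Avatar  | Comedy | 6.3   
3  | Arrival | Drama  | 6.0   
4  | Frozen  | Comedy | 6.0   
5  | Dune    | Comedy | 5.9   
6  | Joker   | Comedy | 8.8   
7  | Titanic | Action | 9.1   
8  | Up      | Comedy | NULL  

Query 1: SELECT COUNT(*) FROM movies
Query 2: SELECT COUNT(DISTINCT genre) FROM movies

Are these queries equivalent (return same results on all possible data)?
No, not equivalent

Query 1 returns: [(8,)]
Query 2 returns: [(3,)]

Reason: COUNT(*) counts rows, COUNT(DISTINCT genre) counts unique genres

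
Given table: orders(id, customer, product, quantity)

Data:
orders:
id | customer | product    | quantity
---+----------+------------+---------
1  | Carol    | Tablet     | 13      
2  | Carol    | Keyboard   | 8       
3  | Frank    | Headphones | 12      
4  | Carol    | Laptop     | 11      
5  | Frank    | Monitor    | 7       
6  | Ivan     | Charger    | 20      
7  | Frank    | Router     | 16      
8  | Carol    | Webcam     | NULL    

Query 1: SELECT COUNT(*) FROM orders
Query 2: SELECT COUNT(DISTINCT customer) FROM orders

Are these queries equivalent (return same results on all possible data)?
No, not equivalent

Query 1 returns: [(8,)]
Query 2 returns: [(3,)]

Reason: COUNT(*) counts rows, COUNT(DISTINCT customer) counts unique customers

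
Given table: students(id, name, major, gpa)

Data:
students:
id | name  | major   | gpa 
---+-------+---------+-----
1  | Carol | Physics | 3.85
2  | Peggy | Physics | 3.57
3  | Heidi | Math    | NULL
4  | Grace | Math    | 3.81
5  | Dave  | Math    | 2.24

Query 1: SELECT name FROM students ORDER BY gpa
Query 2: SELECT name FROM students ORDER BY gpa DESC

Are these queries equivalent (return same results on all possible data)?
No, not equivalent

Query 1 returns: [('Heidi',), ('Dave',), ('Peggy',), ('Grace',), ('Carol',)]
Query 2 returns: [('Carol',), ('Grace',), ('Peggy',), ('Dave',), ('Heidi',)]

Reason: ASC vs DESC gives opposite ordering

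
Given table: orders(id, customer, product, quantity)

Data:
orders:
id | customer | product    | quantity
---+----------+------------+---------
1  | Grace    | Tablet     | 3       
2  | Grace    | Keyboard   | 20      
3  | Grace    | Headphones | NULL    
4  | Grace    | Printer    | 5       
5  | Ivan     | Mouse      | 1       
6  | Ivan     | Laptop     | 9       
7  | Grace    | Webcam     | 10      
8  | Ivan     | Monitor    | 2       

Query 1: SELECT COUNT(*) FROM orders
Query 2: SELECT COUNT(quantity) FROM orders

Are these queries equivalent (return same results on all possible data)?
No, not equivalent

Query 1 returns: [(8,)]
Query 2 returns: [(7,)]

Reason: COUNT(*) includes NULLs, COUNT(column) excludes them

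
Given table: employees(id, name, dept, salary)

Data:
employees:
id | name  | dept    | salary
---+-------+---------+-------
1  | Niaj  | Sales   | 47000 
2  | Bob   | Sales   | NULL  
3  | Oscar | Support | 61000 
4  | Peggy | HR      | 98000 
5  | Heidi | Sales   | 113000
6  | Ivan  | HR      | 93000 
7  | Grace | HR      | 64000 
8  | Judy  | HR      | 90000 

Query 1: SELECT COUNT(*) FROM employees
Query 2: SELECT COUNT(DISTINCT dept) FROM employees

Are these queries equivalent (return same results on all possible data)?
No, not equivalent

Query 1 returns: [(8,)]
Query 2 returns: [(3,)]

Reason: COUNT(*) counts rows, COUNT(DISTINCT dept) counts unique depts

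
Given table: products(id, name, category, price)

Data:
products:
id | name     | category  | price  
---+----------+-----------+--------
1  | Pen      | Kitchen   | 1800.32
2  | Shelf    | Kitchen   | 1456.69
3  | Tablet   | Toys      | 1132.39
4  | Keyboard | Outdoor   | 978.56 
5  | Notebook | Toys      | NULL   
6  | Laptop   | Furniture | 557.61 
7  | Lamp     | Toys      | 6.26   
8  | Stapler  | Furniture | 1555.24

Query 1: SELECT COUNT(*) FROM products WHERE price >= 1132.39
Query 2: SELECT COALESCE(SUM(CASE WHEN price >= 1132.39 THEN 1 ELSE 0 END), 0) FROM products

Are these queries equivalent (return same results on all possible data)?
Yes, equivalent

Both queries return: [(4,)]

Reason: COUNT with WHERE vs conditional SUM (COALESCE handles empty-table NULL)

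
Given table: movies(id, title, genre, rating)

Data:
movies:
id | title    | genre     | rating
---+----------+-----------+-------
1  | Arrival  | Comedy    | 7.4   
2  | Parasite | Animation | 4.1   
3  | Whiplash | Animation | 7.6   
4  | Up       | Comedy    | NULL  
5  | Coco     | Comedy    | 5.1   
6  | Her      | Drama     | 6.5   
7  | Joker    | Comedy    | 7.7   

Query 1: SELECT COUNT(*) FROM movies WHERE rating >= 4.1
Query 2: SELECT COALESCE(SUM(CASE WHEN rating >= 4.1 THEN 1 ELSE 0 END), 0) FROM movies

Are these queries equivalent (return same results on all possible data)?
Yes, equivalent

Both queries return: [(6,)]

Reason: COUNT with WHERE vs conditional SUM (COALESCE handles empty-table NULL)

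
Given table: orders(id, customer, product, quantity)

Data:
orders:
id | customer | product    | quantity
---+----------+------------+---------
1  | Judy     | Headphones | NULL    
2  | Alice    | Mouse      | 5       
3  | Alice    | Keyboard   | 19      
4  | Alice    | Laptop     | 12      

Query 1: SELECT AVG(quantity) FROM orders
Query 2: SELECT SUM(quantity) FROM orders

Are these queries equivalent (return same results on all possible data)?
No, not equivalent

Query 1 returns: [(12.0,)]
Query 2 returns: [(36,)]

Reason: AVG vs SUM give different aggregate values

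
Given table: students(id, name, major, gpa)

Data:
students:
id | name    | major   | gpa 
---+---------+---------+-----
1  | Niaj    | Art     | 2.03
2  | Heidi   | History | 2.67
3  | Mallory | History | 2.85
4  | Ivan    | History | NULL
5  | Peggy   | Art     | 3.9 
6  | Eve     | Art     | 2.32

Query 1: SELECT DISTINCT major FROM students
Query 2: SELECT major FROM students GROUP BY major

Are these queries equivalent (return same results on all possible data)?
Yes, equivalent

Both queries return: [('Art',), ('History',)]

Reason: Both get unique majors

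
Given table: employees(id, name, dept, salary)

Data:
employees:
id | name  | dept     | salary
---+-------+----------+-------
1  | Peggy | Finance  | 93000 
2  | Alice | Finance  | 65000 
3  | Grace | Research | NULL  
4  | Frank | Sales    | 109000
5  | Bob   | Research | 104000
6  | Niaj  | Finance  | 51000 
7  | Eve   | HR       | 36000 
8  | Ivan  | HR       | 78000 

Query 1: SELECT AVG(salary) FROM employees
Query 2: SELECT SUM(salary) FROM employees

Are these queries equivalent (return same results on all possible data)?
No, not equivalent

Query 1 returns: [(76571.42857142857,)]
Query 2 returns: [(536000,)]

Reason: AVG vs SUM give different aggregate values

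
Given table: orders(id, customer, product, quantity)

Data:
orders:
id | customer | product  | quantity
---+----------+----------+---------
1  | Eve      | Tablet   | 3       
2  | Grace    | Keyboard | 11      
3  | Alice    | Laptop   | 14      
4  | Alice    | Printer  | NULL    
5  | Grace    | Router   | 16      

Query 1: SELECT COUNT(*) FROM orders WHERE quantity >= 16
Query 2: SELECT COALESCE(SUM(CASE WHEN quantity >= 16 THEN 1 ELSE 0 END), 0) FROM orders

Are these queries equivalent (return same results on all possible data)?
Yes, equivalent

Both queries return: [(1,)]

Reason: COUNT with WHERE vs conditional SUM (COALESCE handles empty-table NULL)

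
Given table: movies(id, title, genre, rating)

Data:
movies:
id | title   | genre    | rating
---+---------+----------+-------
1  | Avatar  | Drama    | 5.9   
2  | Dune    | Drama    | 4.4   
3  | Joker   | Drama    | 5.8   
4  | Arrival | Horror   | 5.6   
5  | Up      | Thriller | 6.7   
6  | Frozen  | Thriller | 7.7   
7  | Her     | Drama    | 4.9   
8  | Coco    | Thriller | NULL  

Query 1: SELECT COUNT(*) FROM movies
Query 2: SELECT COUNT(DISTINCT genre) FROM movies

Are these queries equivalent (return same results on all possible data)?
No, not equivalent

Query 1 returns: [(8,)]
Query 2 returns: [(3,)]

Reason: COUNT(*) counts rows, COUNT(DISTINCT genre) counts unique genres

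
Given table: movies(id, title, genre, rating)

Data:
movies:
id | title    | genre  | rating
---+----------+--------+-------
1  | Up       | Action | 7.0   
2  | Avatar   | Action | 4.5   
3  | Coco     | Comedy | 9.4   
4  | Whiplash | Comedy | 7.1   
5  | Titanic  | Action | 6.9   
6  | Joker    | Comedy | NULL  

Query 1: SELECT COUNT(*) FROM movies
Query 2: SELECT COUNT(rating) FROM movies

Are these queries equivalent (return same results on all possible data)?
No, not equivalent

Query 1 returns: [(6,)]
Query 2 returns: [(5,)]

Reason: COUNT(*) includes NULLs, COUNT(column) excludes them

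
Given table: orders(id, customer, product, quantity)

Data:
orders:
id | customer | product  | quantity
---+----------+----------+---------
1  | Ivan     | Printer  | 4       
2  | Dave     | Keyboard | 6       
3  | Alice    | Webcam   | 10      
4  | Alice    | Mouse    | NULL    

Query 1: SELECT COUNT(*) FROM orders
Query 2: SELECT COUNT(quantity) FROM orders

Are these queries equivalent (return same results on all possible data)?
No, not equivalent

Query 1 returns: [(4,)]
Query 2 returns: [(3,)]

Reason: COUNT(*) includes NULLs, COUNT(column) excludes them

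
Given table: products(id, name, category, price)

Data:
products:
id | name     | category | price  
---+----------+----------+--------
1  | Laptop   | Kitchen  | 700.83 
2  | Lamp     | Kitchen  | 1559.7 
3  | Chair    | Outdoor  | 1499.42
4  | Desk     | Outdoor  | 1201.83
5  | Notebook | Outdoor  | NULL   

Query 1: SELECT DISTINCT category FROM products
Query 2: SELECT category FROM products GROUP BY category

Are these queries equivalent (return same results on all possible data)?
Yes, equivalent

Both queries return: [('Kitchen',), ('Outdoor',)]

Reason: Both get unique categorys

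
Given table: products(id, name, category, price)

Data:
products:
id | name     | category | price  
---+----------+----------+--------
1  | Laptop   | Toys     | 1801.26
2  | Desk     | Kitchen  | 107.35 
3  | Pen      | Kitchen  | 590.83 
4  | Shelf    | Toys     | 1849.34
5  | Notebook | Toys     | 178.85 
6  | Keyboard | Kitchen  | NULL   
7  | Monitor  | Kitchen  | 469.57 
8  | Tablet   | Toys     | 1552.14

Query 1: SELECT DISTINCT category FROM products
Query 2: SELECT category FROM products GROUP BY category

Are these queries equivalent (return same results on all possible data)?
Yes, equivalent

Both queries return: [('Kitchen',), ('Toys',)]

Reason: Both get unique categorys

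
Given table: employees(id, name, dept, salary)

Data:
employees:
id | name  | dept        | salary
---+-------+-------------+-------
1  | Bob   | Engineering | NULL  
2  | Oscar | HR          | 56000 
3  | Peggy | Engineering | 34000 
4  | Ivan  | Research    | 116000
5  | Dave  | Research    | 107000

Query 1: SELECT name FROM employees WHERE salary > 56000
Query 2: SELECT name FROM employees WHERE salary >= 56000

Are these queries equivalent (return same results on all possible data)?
No, not equivalent

Query 1 returns: [('Ivan',), ('Dave',)]
Query 2 returns: [('Oscar',), ('Ivan',), ('Dave',)]

Reason: > vs >= gives different results when salary = 56000 exists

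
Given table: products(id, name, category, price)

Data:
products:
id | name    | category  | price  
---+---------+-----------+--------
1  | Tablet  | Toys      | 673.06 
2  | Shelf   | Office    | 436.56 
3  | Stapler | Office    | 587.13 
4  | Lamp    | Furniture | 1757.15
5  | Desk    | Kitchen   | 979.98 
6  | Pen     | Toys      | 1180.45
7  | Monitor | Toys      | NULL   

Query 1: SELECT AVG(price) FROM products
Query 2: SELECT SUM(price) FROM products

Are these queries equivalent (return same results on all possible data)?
No, not equivalent

Query 1 returns: [(935.7216666666667,)]
Query 2 returns: [(5614.33,)]

Reason: AVG vs SUM give different aggregate values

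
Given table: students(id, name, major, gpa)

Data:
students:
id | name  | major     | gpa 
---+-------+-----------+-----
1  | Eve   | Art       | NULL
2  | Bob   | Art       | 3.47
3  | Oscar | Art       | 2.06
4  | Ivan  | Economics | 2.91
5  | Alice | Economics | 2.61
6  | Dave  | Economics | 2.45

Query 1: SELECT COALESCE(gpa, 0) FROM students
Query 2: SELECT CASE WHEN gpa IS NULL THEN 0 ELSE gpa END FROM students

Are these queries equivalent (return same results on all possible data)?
Yes, equivalent

Both queries return: [(0,), (2.06,), (2.45,), (2.61,), (2.91,), (3.47,)]

Reason: COALESCE vs CASE for NULL handling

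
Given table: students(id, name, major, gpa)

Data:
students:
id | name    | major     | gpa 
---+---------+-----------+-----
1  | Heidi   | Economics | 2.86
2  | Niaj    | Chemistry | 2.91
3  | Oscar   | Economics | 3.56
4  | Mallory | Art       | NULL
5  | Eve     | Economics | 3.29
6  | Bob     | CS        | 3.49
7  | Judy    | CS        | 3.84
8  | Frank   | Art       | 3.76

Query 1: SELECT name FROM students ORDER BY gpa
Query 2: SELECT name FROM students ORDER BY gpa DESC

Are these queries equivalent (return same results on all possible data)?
No, not equivalent

Query 1 returns: [('Mallory',), ('Heidi',), ('Niaj',), ('Eve',), ('Bob',), ('Oscar',), ('Frank',), ('Judy',)]
Query 2 returns: [('Judy',), ('Frank',), ('Oscar',), ('Bob',), ('Eve',), ('Niaj',), ('Heidi',), ('Mallory',)]

Reason: ASC vs DESC gives opposite ordering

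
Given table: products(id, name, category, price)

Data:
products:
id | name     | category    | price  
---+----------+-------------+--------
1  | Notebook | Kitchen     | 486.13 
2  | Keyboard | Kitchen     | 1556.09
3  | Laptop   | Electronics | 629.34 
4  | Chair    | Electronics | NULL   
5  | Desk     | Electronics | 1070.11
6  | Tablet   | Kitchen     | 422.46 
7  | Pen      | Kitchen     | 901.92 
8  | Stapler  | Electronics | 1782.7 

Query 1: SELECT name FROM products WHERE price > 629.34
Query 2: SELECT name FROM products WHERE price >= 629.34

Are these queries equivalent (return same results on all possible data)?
No, not equivalent

Query 1 returns: [('Keyboard',), ('Desk',), ('Pen',), ('Stapler',)]
Query 2 returns: [('Keyboard',), ('Laptop',), ('Desk',), ('Pen',), ('Stapler',)]

Reason: > vs >= gives different results when price = 629.34 exists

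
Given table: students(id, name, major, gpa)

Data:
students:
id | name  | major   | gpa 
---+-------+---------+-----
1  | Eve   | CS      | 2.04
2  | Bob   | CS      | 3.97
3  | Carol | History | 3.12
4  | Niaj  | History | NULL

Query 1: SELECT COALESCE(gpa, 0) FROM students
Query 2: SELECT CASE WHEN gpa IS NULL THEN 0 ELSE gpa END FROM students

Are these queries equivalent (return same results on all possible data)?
Yes, equivalent

Both queries return: [(0,), (2.04,), (3.12,), (3.97,)]

Reason: COALESCE vs CASE for NULL handling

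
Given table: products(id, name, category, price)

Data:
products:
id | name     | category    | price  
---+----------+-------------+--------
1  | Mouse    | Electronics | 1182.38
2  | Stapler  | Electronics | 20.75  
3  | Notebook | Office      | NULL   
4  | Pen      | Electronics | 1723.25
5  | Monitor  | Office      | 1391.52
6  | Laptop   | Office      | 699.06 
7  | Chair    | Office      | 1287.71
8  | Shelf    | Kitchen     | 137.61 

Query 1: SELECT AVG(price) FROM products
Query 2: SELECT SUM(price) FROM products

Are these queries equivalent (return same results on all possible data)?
No, not equivalent

Query 1 returns: [(920.3257142857143,)]
Query 2 returns: [(6442.28,)]

Reason: AVG vs SUM give different aggregate values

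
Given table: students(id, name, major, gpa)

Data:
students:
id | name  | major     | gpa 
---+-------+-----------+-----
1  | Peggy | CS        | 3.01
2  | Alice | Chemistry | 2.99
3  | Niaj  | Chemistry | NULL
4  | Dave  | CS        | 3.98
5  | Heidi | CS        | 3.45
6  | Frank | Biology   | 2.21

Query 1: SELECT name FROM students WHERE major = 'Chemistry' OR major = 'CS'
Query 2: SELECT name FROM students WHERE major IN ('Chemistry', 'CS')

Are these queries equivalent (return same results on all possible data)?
Yes, equivalent

Both queries return: [('Alice',), ('Dave',), ('Heidi',), ('Niaj',), ('Peggy',)]

Reason: OR vs IN are equivalent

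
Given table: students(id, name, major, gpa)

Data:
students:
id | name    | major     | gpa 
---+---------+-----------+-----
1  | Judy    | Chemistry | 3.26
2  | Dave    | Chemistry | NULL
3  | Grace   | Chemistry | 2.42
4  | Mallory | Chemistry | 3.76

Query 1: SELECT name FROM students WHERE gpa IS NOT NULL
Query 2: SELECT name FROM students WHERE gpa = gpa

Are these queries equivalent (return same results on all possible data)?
Yes, equivalent

Both queries return: [('Grace',), ('Judy',), ('Mallory',)]

Reason: IS NOT NULL vs self-equality (both exclude NULLs)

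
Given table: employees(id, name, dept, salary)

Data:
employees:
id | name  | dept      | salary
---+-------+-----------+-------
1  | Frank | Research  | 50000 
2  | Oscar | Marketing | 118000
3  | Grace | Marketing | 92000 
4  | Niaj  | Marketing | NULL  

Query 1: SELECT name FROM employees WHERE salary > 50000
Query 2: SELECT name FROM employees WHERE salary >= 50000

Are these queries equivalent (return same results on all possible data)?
No, not equivalent

Query 1 returns: [('Oscar',), ('Grace',)]
Query 2 returns: [('Frank',), ('Oscar',), ('Grace',)]

Reason: > vs >= gives different results when salary = 50000 exists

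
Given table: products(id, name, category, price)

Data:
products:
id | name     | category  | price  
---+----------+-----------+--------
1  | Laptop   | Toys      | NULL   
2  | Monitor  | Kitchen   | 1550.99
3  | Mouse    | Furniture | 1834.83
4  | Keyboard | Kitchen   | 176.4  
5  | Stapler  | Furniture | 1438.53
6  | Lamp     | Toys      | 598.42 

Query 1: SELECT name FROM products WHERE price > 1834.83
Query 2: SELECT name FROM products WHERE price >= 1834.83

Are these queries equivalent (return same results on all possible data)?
No, not equivalent

Query 1 returns: []
Query 2 returns: [('Mouse',)]

Reason: > vs >= gives different results when price = 1834.83 exists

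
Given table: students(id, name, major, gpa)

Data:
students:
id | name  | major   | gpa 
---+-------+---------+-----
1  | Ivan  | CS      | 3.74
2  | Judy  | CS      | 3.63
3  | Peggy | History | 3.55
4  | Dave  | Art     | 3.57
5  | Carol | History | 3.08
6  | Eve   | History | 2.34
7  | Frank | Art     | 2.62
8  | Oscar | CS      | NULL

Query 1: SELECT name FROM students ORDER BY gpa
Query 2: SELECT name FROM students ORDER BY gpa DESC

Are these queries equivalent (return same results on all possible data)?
No, not equivalent

Query 1 returns: [('Oscar',), ('Eve',), ('Frank',), ('Carol',), ('Peggy',), ('Dave',), ('Judy',), ('Ivan',)]
Query 2 returns: [('Ivan',), ('Judy',), ('Dave',), ('Peggy',), ('Carol',), ('Frank',), ('Eve',), ('Oscar',)]

Reason: ASC vs DESC gives opposite ordering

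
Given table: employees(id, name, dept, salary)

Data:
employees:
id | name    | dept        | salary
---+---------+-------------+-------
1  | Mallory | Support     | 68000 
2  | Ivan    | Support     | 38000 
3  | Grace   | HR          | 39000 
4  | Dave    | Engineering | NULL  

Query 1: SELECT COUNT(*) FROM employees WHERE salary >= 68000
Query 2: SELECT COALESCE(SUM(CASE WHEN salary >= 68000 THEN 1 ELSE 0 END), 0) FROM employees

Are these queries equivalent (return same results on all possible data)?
Yes, equivalent

Both queries return: [(1,)]

Reason: COUNT with WHERE vs conditional SUM (COALESCE handles empty-table NULL)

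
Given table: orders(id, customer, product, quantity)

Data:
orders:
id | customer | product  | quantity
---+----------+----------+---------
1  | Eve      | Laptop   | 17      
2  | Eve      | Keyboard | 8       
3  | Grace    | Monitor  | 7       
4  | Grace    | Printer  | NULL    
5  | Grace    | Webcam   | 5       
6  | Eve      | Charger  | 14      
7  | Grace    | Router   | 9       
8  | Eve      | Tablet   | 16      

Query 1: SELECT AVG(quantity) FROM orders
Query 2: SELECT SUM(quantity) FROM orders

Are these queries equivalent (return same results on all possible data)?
No, not equivalent

Query 1 returns: [(10.857142857142858,)]
Query 2 returns: [(76,)]

Reason: AVG vs SUM give different aggregate values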